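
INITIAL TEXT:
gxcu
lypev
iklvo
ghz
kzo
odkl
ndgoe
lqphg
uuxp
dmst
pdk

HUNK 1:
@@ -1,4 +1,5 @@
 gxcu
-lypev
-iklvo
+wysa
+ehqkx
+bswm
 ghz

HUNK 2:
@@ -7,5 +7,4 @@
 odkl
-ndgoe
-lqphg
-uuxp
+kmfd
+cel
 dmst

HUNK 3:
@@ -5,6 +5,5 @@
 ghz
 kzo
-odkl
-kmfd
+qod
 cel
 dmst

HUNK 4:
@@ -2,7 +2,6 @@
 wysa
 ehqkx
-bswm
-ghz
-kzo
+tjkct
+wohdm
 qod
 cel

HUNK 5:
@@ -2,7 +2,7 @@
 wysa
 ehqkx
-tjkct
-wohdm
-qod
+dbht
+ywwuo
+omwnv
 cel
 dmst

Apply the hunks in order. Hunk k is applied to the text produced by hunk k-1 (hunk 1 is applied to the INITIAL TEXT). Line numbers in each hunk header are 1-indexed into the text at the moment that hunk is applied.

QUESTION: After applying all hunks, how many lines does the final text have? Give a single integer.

Hunk 1: at line 1 remove [lypev,iklvo] add [wysa,ehqkx,bswm] -> 12 lines: gxcu wysa ehqkx bswm ghz kzo odkl ndgoe lqphg uuxp dmst pdk
Hunk 2: at line 7 remove [ndgoe,lqphg,uuxp] add [kmfd,cel] -> 11 lines: gxcu wysa ehqkx bswm ghz kzo odkl kmfd cel dmst pdk
Hunk 3: at line 5 remove [odkl,kmfd] add [qod] -> 10 lines: gxcu wysa ehqkx bswm ghz kzo qod cel dmst pdk
Hunk 4: at line 2 remove [bswm,ghz,kzo] add [tjkct,wohdm] -> 9 lines: gxcu wysa ehqkx tjkct wohdm qod cel dmst pdk
Hunk 5: at line 2 remove [tjkct,wohdm,qod] add [dbht,ywwuo,omwnv] -> 9 lines: gxcu wysa ehqkx dbht ywwuo omwnv cel dmst pdk
Final line count: 9

Answer: 9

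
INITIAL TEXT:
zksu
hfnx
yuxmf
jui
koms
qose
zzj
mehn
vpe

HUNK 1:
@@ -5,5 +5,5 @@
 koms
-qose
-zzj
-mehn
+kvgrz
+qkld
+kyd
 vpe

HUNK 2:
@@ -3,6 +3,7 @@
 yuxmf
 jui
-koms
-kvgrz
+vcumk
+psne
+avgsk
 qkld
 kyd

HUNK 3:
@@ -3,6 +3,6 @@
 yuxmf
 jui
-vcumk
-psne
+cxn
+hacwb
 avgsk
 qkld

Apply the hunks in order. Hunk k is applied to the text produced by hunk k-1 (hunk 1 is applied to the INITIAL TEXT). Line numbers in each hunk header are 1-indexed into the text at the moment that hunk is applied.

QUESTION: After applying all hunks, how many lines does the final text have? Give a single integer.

Answer: 10

Derivation:
Hunk 1: at line 5 remove [qose,zzj,mehn] add [kvgrz,qkld,kyd] -> 9 lines: zksu hfnx yuxmf jui koms kvgrz qkld kyd vpe
Hunk 2: at line 3 remove [koms,kvgrz] add [vcumk,psne,avgsk] -> 10 lines: zksu hfnx yuxmf jui vcumk psne avgsk qkld kyd vpe
Hunk 3: at line 3 remove [vcumk,psne] add [cxn,hacwb] -> 10 lines: zksu hfnx yuxmf jui cxn hacwb avgsk qkld kyd vpe
Final line count: 10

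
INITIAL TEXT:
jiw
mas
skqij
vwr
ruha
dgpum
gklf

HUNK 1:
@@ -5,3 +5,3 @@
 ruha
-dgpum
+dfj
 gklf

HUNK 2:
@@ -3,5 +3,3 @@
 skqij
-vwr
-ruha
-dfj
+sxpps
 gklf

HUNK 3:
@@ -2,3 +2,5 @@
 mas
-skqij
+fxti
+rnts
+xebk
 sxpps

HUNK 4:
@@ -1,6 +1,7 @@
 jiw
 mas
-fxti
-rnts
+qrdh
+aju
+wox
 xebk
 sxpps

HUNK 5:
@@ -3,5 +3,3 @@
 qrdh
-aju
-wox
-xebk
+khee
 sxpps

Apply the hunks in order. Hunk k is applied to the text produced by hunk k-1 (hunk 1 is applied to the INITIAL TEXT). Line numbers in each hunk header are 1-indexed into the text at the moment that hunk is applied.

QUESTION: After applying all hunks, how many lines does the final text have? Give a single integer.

Answer: 6

Derivation:
Hunk 1: at line 5 remove [dgpum] add [dfj] -> 7 lines: jiw mas skqij vwr ruha dfj gklf
Hunk 2: at line 3 remove [vwr,ruha,dfj] add [sxpps] -> 5 lines: jiw mas skqij sxpps gklf
Hunk 3: at line 2 remove [skqij] add [fxti,rnts,xebk] -> 7 lines: jiw mas fxti rnts xebk sxpps gklf
Hunk 4: at line 1 remove [fxti,rnts] add [qrdh,aju,wox] -> 8 lines: jiw mas qrdh aju wox xebk sxpps gklf
Hunk 5: at line 3 remove [aju,wox,xebk] add [khee] -> 6 lines: jiw mas qrdh khee sxpps gklf
Final line count: 6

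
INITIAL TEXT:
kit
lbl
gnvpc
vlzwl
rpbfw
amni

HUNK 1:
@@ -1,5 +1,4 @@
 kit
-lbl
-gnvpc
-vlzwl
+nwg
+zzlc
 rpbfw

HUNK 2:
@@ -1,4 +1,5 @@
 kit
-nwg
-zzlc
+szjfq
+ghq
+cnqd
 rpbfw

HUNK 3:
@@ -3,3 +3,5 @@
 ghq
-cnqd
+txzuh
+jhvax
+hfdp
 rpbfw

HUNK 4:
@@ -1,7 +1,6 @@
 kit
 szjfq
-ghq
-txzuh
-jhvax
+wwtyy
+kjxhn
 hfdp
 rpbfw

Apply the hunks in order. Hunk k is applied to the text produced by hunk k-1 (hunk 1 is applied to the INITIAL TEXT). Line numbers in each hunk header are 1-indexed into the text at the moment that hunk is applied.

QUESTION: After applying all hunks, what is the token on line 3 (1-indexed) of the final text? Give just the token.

Hunk 1: at line 1 remove [lbl,gnvpc,vlzwl] add [nwg,zzlc] -> 5 lines: kit nwg zzlc rpbfw amni
Hunk 2: at line 1 remove [nwg,zzlc] add [szjfq,ghq,cnqd] -> 6 lines: kit szjfq ghq cnqd rpbfw amni
Hunk 3: at line 3 remove [cnqd] add [txzuh,jhvax,hfdp] -> 8 lines: kit szjfq ghq txzuh jhvax hfdp rpbfw amni
Hunk 4: at line 1 remove [ghq,txzuh,jhvax] add [wwtyy,kjxhn] -> 7 lines: kit szjfq wwtyy kjxhn hfdp rpbfw amni
Final line 3: wwtyy

Answer: wwtyy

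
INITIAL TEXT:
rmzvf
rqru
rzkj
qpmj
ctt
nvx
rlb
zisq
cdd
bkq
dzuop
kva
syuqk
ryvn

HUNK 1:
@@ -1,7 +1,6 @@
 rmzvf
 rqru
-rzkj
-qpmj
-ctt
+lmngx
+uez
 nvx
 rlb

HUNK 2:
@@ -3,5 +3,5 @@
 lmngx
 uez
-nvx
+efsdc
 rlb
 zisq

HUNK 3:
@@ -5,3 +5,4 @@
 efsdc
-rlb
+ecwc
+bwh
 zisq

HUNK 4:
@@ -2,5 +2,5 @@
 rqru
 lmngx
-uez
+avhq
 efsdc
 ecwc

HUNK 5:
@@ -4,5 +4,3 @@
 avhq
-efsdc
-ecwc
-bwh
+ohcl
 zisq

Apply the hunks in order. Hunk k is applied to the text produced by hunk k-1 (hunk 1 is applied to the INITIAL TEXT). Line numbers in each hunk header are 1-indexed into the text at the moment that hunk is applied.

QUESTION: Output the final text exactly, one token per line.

Hunk 1: at line 1 remove [rzkj,qpmj,ctt] add [lmngx,uez] -> 13 lines: rmzvf rqru lmngx uez nvx rlb zisq cdd bkq dzuop kva syuqk ryvn
Hunk 2: at line 3 remove [nvx] add [efsdc] -> 13 lines: rmzvf rqru lmngx uez efsdc rlb zisq cdd bkq dzuop kva syuqk ryvn
Hunk 3: at line 5 remove [rlb] add [ecwc,bwh] -> 14 lines: rmzvf rqru lmngx uez efsdc ecwc bwh zisq cdd bkq dzuop kva syuqk ryvn
Hunk 4: at line 2 remove [uez] add [avhq] -> 14 lines: rmzvf rqru lmngx avhq efsdc ecwc bwh zisq cdd bkq dzuop kva syuqk ryvn
Hunk 5: at line 4 remove [efsdc,ecwc,bwh] add [ohcl] -> 12 lines: rmzvf rqru lmngx avhq ohcl zisq cdd bkq dzuop kva syuqk ryvn

Answer: rmzvf
rqru
lmngx
avhq
ohcl
zisq
cdd
bkq
dzuop
kva
syuqk
ryvn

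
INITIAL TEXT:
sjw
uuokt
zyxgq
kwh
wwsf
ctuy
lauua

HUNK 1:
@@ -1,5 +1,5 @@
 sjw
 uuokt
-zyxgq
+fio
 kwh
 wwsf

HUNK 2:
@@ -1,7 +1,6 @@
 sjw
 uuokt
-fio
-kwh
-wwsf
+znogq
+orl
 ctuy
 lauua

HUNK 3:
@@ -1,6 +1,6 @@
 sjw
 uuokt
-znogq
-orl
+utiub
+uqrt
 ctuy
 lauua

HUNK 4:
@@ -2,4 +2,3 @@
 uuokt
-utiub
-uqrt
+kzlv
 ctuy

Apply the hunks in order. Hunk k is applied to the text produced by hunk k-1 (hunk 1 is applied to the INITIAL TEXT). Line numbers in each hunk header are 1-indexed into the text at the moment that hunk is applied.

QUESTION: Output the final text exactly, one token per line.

Answer: sjw
uuokt
kzlv
ctuy
lauua

Derivation:
Hunk 1: at line 1 remove [zyxgq] add [fio] -> 7 lines: sjw uuokt fio kwh wwsf ctuy lauua
Hunk 2: at line 1 remove [fio,kwh,wwsf] add [znogq,orl] -> 6 lines: sjw uuokt znogq orl ctuy lauua
Hunk 3: at line 1 remove [znogq,orl] add [utiub,uqrt] -> 6 lines: sjw uuokt utiub uqrt ctuy lauua
Hunk 4: at line 2 remove [utiub,uqrt] add [kzlv] -> 5 lines: sjw uuokt kzlv ctuy lauua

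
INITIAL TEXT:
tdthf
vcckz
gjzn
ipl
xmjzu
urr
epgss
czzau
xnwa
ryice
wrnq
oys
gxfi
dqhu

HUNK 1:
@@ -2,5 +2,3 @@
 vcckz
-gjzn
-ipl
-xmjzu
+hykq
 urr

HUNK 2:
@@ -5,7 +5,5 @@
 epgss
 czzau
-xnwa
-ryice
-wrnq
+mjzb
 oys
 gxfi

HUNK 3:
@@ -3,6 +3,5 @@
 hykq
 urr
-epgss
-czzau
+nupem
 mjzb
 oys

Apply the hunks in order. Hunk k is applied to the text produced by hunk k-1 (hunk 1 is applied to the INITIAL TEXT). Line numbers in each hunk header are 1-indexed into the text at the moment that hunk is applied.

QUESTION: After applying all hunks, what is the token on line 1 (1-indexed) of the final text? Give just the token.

Hunk 1: at line 2 remove [gjzn,ipl,xmjzu] add [hykq] -> 12 lines: tdthf vcckz hykq urr epgss czzau xnwa ryice wrnq oys gxfi dqhu
Hunk 2: at line 5 remove [xnwa,ryice,wrnq] add [mjzb] -> 10 lines: tdthf vcckz hykq urr epgss czzau mjzb oys gxfi dqhu
Hunk 3: at line 3 remove [epgss,czzau] add [nupem] -> 9 lines: tdthf vcckz hykq urr nupem mjzb oys gxfi dqhu
Final line 1: tdthf

Answer: tdthf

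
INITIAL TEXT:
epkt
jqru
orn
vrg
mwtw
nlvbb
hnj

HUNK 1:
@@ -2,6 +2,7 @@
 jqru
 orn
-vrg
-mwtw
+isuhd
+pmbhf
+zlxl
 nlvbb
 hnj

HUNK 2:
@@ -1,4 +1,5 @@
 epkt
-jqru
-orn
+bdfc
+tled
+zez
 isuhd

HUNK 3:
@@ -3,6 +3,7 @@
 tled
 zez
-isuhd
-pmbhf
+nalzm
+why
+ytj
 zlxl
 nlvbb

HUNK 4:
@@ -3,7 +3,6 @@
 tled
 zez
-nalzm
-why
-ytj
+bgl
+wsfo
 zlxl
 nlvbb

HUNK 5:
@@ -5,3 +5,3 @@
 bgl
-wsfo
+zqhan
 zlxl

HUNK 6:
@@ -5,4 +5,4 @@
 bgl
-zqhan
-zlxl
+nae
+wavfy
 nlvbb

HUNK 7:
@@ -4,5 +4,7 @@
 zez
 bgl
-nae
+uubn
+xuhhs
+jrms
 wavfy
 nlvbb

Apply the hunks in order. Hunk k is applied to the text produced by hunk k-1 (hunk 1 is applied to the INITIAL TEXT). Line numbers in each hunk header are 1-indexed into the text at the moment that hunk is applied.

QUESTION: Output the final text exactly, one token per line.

Hunk 1: at line 2 remove [vrg,mwtw] add [isuhd,pmbhf,zlxl] -> 8 lines: epkt jqru orn isuhd pmbhf zlxl nlvbb hnj
Hunk 2: at line 1 remove [jqru,orn] add [bdfc,tled,zez] -> 9 lines: epkt bdfc tled zez isuhd pmbhf zlxl nlvbb hnj
Hunk 3: at line 3 remove [isuhd,pmbhf] add [nalzm,why,ytj] -> 10 lines: epkt bdfc tled zez nalzm why ytj zlxl nlvbb hnj
Hunk 4: at line 3 remove [nalzm,why,ytj] add [bgl,wsfo] -> 9 lines: epkt bdfc tled zez bgl wsfo zlxl nlvbb hnj
Hunk 5: at line 5 remove [wsfo] add [zqhan] -> 9 lines: epkt bdfc tled zez bgl zqhan zlxl nlvbb hnj
Hunk 6: at line 5 remove [zqhan,zlxl] add [nae,wavfy] -> 9 lines: epkt bdfc tled zez bgl nae wavfy nlvbb hnj
Hunk 7: at line 4 remove [nae] add [uubn,xuhhs,jrms] -> 11 lines: epkt bdfc tled zez bgl uubn xuhhs jrms wavfy nlvbb hnj

Answer: epkt
bdfc
tled
zez
bgl
uubn
xuhhs
jrms
wavfy
nlvbb
hnj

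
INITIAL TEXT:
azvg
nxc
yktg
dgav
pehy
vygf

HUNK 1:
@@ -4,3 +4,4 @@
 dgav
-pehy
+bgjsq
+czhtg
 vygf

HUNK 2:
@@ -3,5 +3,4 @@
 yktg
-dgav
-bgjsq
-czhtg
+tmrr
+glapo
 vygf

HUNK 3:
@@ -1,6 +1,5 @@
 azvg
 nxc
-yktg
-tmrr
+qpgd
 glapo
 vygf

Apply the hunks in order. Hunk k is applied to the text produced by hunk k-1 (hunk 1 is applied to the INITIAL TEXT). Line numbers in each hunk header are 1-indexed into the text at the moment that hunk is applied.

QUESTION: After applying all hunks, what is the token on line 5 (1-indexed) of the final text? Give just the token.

Hunk 1: at line 4 remove [pehy] add [bgjsq,czhtg] -> 7 lines: azvg nxc yktg dgav bgjsq czhtg vygf
Hunk 2: at line 3 remove [dgav,bgjsq,czhtg] add [tmrr,glapo] -> 6 lines: azvg nxc yktg tmrr glapo vygf
Hunk 3: at line 1 remove [yktg,tmrr] add [qpgd] -> 5 lines: azvg nxc qpgd glapo vygf
Final line 5: vygf

Answer: vygf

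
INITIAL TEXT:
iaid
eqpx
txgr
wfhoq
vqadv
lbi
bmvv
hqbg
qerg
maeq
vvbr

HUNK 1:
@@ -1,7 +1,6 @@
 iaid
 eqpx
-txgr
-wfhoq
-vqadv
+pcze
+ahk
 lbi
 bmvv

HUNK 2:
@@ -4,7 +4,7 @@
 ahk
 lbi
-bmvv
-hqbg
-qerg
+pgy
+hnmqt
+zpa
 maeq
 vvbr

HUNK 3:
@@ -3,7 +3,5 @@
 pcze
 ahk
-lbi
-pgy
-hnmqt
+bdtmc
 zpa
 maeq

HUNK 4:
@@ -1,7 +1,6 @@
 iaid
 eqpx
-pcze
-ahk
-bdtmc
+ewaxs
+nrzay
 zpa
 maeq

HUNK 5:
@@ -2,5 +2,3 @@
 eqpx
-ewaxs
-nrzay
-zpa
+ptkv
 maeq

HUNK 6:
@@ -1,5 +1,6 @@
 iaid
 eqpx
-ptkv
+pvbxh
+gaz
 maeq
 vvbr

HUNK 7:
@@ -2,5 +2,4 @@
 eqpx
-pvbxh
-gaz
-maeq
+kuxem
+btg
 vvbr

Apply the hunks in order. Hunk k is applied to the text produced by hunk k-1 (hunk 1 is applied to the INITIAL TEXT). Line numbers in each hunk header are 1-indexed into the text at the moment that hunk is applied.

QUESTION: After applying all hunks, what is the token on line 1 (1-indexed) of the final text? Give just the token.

Answer: iaid

Derivation:
Hunk 1: at line 1 remove [txgr,wfhoq,vqadv] add [pcze,ahk] -> 10 lines: iaid eqpx pcze ahk lbi bmvv hqbg qerg maeq vvbr
Hunk 2: at line 4 remove [bmvv,hqbg,qerg] add [pgy,hnmqt,zpa] -> 10 lines: iaid eqpx pcze ahk lbi pgy hnmqt zpa maeq vvbr
Hunk 3: at line 3 remove [lbi,pgy,hnmqt] add [bdtmc] -> 8 lines: iaid eqpx pcze ahk bdtmc zpa maeq vvbr
Hunk 4: at line 1 remove [pcze,ahk,bdtmc] add [ewaxs,nrzay] -> 7 lines: iaid eqpx ewaxs nrzay zpa maeq vvbr
Hunk 5: at line 2 remove [ewaxs,nrzay,zpa] add [ptkv] -> 5 lines: iaid eqpx ptkv maeq vvbr
Hunk 6: at line 1 remove [ptkv] add [pvbxh,gaz] -> 6 lines: iaid eqpx pvbxh gaz maeq vvbr
Hunk 7: at line 2 remove [pvbxh,gaz,maeq] add [kuxem,btg] -> 5 lines: iaid eqpx kuxem btg vvbr
Final line 1: iaid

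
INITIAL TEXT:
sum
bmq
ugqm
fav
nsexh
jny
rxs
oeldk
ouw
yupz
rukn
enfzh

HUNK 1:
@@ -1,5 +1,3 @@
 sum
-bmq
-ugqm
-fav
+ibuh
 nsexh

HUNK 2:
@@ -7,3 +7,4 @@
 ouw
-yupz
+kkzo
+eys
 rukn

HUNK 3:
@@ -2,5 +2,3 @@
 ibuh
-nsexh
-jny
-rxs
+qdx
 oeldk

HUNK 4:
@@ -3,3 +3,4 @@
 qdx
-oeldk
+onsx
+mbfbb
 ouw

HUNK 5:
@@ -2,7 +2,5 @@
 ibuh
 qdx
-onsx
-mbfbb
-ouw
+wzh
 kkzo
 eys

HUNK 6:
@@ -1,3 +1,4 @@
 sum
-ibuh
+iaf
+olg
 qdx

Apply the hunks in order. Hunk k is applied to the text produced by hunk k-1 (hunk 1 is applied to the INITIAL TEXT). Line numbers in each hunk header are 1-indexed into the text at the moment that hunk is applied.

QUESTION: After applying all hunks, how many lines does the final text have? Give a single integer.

Answer: 9

Derivation:
Hunk 1: at line 1 remove [bmq,ugqm,fav] add [ibuh] -> 10 lines: sum ibuh nsexh jny rxs oeldk ouw yupz rukn enfzh
Hunk 2: at line 7 remove [yupz] add [kkzo,eys] -> 11 lines: sum ibuh nsexh jny rxs oeldk ouw kkzo eys rukn enfzh
Hunk 3: at line 2 remove [nsexh,jny,rxs] add [qdx] -> 9 lines: sum ibuh qdx oeldk ouw kkzo eys rukn enfzh
Hunk 4: at line 3 remove [oeldk] add [onsx,mbfbb] -> 10 lines: sum ibuh qdx onsx mbfbb ouw kkzo eys rukn enfzh
Hunk 5: at line 2 remove [onsx,mbfbb,ouw] add [wzh] -> 8 lines: sum ibuh qdx wzh kkzo eys rukn enfzh
Hunk 6: at line 1 remove [ibuh] add [iaf,olg] -> 9 lines: sum iaf olg qdx wzh kkzo eys rukn enfzh
Final line count: 9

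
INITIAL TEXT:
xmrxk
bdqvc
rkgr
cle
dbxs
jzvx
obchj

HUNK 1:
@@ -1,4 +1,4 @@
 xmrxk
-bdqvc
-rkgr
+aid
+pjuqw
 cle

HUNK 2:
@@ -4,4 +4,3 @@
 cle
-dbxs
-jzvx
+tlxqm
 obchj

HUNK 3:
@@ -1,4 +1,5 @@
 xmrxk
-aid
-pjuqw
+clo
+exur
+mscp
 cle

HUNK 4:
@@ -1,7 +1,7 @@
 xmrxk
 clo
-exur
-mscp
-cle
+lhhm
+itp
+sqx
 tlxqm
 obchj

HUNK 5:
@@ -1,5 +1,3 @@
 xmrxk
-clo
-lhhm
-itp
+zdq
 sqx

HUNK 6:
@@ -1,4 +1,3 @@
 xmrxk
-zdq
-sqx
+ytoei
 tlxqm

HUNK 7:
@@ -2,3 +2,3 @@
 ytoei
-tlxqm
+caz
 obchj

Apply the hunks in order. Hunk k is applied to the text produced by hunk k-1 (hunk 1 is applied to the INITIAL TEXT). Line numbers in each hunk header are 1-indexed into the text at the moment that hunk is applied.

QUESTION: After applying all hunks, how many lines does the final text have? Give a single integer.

Answer: 4

Derivation:
Hunk 1: at line 1 remove [bdqvc,rkgr] add [aid,pjuqw] -> 7 lines: xmrxk aid pjuqw cle dbxs jzvx obchj
Hunk 2: at line 4 remove [dbxs,jzvx] add [tlxqm] -> 6 lines: xmrxk aid pjuqw cle tlxqm obchj
Hunk 3: at line 1 remove [aid,pjuqw] add [clo,exur,mscp] -> 7 lines: xmrxk clo exur mscp cle tlxqm obchj
Hunk 4: at line 1 remove [exur,mscp,cle] add [lhhm,itp,sqx] -> 7 lines: xmrxk clo lhhm itp sqx tlxqm obchj
Hunk 5: at line 1 remove [clo,lhhm,itp] add [zdq] -> 5 lines: xmrxk zdq sqx tlxqm obchj
Hunk 6: at line 1 remove [zdq,sqx] add [ytoei] -> 4 lines: xmrxk ytoei tlxqm obchj
Hunk 7: at line 2 remove [tlxqm] add [caz] -> 4 lines: xmrxk ytoei caz obchj
Final line count: 4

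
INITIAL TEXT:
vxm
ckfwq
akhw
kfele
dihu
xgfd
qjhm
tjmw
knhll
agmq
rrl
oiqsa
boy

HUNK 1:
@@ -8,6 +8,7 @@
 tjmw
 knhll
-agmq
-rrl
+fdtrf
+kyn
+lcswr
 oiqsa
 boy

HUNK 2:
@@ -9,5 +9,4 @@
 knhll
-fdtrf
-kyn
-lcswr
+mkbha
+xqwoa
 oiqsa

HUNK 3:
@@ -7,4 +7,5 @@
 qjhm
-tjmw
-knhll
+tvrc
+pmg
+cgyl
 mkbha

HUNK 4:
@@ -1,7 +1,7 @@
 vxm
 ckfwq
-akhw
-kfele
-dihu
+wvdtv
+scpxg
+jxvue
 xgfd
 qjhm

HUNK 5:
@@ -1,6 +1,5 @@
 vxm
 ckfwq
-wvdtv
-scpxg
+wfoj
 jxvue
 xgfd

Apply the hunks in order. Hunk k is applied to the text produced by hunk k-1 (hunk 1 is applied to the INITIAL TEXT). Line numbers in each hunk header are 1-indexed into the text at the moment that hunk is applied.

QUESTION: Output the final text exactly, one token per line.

Hunk 1: at line 8 remove [agmq,rrl] add [fdtrf,kyn,lcswr] -> 14 lines: vxm ckfwq akhw kfele dihu xgfd qjhm tjmw knhll fdtrf kyn lcswr oiqsa boy
Hunk 2: at line 9 remove [fdtrf,kyn,lcswr] add [mkbha,xqwoa] -> 13 lines: vxm ckfwq akhw kfele dihu xgfd qjhm tjmw knhll mkbha xqwoa oiqsa boy
Hunk 3: at line 7 remove [tjmw,knhll] add [tvrc,pmg,cgyl] -> 14 lines: vxm ckfwq akhw kfele dihu xgfd qjhm tvrc pmg cgyl mkbha xqwoa oiqsa boy
Hunk 4: at line 1 remove [akhw,kfele,dihu] add [wvdtv,scpxg,jxvue] -> 14 lines: vxm ckfwq wvdtv scpxg jxvue xgfd qjhm tvrc pmg cgyl mkbha xqwoa oiqsa boy
Hunk 5: at line 1 remove [wvdtv,scpxg] add [wfoj] -> 13 lines: vxm ckfwq wfoj jxvue xgfd qjhm tvrc pmg cgyl mkbha xqwoa oiqsa boy

Answer: vxm
ckfwq
wfoj
jxvue
xgfd
qjhm
tvrc
pmg
cgyl
mkbha
xqwoa
oiqsa
boy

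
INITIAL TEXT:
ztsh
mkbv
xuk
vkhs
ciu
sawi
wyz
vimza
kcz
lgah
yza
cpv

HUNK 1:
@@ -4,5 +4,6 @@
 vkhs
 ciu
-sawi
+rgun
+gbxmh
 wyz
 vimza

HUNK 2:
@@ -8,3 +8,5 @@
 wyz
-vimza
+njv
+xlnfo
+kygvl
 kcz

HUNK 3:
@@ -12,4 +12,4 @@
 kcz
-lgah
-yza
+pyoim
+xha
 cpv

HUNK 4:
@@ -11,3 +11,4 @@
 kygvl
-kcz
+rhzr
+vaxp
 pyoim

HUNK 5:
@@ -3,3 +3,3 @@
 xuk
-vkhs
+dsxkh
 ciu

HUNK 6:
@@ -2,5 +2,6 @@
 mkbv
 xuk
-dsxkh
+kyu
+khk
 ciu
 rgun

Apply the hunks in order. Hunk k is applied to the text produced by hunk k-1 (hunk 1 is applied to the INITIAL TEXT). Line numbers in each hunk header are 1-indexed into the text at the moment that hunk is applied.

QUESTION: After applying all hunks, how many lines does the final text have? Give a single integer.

Answer: 17

Derivation:
Hunk 1: at line 4 remove [sawi] add [rgun,gbxmh] -> 13 lines: ztsh mkbv xuk vkhs ciu rgun gbxmh wyz vimza kcz lgah yza cpv
Hunk 2: at line 8 remove [vimza] add [njv,xlnfo,kygvl] -> 15 lines: ztsh mkbv xuk vkhs ciu rgun gbxmh wyz njv xlnfo kygvl kcz lgah yza cpv
Hunk 3: at line 12 remove [lgah,yza] add [pyoim,xha] -> 15 lines: ztsh mkbv xuk vkhs ciu rgun gbxmh wyz njv xlnfo kygvl kcz pyoim xha cpv
Hunk 4: at line 11 remove [kcz] add [rhzr,vaxp] -> 16 lines: ztsh mkbv xuk vkhs ciu rgun gbxmh wyz njv xlnfo kygvl rhzr vaxp pyoim xha cpv
Hunk 5: at line 3 remove [vkhs] add [dsxkh] -> 16 lines: ztsh mkbv xuk dsxkh ciu rgun gbxmh wyz njv xlnfo kygvl rhzr vaxp pyoim xha cpv
Hunk 6: at line 2 remove [dsxkh] add [kyu,khk] -> 17 lines: ztsh mkbv xuk kyu khk ciu rgun gbxmh wyz njv xlnfo kygvl rhzr vaxp pyoim xha cpv
Final line count: 17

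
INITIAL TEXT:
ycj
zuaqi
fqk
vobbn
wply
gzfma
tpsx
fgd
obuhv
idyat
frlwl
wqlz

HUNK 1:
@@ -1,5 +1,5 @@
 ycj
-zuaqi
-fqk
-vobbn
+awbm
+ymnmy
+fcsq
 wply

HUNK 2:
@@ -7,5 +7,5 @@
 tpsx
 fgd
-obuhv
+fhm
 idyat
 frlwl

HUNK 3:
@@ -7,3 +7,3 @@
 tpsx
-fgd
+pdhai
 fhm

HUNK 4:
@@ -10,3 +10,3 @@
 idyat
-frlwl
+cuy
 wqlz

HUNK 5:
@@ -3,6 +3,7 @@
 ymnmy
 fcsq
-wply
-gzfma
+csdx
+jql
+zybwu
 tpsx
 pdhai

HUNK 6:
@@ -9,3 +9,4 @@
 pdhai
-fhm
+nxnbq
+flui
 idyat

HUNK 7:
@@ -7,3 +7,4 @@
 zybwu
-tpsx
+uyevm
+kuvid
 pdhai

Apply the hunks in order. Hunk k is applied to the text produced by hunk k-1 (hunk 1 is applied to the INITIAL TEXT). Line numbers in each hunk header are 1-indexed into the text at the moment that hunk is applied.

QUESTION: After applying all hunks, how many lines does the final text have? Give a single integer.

Answer: 15

Derivation:
Hunk 1: at line 1 remove [zuaqi,fqk,vobbn] add [awbm,ymnmy,fcsq] -> 12 lines: ycj awbm ymnmy fcsq wply gzfma tpsx fgd obuhv idyat frlwl wqlz
Hunk 2: at line 7 remove [obuhv] add [fhm] -> 12 lines: ycj awbm ymnmy fcsq wply gzfma tpsx fgd fhm idyat frlwl wqlz
Hunk 3: at line 7 remove [fgd] add [pdhai] -> 12 lines: ycj awbm ymnmy fcsq wply gzfma tpsx pdhai fhm idyat frlwl wqlz
Hunk 4: at line 10 remove [frlwl] add [cuy] -> 12 lines: ycj awbm ymnmy fcsq wply gzfma tpsx pdhai fhm idyat cuy wqlz
Hunk 5: at line 3 remove [wply,gzfma] add [csdx,jql,zybwu] -> 13 lines: ycj awbm ymnmy fcsq csdx jql zybwu tpsx pdhai fhm idyat cuy wqlz
Hunk 6: at line 9 remove [fhm] add [nxnbq,flui] -> 14 lines: ycj awbm ymnmy fcsq csdx jql zybwu tpsx pdhai nxnbq flui idyat cuy wqlz
Hunk 7: at line 7 remove [tpsx] add [uyevm,kuvid] -> 15 lines: ycj awbm ymnmy fcsq csdx jql zybwu uyevm kuvid pdhai nxnbq flui idyat cuy wqlz
Final line count: 15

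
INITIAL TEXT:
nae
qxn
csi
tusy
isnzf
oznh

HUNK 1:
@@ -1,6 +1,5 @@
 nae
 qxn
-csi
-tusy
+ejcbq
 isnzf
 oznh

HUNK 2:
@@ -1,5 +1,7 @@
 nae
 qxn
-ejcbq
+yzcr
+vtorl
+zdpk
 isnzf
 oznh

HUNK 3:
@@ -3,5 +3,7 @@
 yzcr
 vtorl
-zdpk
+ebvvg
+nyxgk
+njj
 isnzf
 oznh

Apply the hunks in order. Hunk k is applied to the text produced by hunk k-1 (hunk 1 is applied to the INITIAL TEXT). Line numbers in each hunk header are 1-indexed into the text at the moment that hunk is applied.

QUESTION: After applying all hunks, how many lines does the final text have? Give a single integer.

Hunk 1: at line 1 remove [csi,tusy] add [ejcbq] -> 5 lines: nae qxn ejcbq isnzf oznh
Hunk 2: at line 1 remove [ejcbq] add [yzcr,vtorl,zdpk] -> 7 lines: nae qxn yzcr vtorl zdpk isnzf oznh
Hunk 3: at line 3 remove [zdpk] add [ebvvg,nyxgk,njj] -> 9 lines: nae qxn yzcr vtorl ebvvg nyxgk njj isnzf oznh
Final line count: 9

Answer: 9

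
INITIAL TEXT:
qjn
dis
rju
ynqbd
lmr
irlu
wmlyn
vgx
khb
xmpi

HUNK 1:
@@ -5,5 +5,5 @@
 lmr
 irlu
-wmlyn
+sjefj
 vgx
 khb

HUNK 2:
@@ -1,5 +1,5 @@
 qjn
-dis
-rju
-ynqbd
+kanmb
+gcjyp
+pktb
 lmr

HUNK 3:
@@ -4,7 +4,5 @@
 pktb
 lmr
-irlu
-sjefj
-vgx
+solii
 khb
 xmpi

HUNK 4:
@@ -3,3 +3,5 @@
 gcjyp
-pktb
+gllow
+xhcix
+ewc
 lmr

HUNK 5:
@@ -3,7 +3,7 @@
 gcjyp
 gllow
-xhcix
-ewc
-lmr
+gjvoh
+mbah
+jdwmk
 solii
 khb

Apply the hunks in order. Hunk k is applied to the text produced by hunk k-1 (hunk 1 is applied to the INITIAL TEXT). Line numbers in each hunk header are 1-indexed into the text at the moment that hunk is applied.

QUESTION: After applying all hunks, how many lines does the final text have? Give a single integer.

Hunk 1: at line 5 remove [wmlyn] add [sjefj] -> 10 lines: qjn dis rju ynqbd lmr irlu sjefj vgx khb xmpi
Hunk 2: at line 1 remove [dis,rju,ynqbd] add [kanmb,gcjyp,pktb] -> 10 lines: qjn kanmb gcjyp pktb lmr irlu sjefj vgx khb xmpi
Hunk 3: at line 4 remove [irlu,sjefj,vgx] add [solii] -> 8 lines: qjn kanmb gcjyp pktb lmr solii khb xmpi
Hunk 4: at line 3 remove [pktb] add [gllow,xhcix,ewc] -> 10 lines: qjn kanmb gcjyp gllow xhcix ewc lmr solii khb xmpi
Hunk 5: at line 3 remove [xhcix,ewc,lmr] add [gjvoh,mbah,jdwmk] -> 10 lines: qjn kanmb gcjyp gllow gjvoh mbah jdwmk solii khb xmpi
Final line count: 10

Answer: 10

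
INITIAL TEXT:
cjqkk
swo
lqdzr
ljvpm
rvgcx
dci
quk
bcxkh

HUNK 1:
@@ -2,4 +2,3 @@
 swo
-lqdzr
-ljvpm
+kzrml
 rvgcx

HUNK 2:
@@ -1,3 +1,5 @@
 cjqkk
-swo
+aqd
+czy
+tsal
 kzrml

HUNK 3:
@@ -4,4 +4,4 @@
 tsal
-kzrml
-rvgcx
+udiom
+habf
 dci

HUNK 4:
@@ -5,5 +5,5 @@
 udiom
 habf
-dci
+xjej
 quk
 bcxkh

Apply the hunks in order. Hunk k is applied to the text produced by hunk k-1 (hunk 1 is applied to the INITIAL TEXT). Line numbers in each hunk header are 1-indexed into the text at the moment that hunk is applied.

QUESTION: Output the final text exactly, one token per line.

Answer: cjqkk
aqd
czy
tsal
udiom
habf
xjej
quk
bcxkh

Derivation:
Hunk 1: at line 2 remove [lqdzr,ljvpm] add [kzrml] -> 7 lines: cjqkk swo kzrml rvgcx dci quk bcxkh
Hunk 2: at line 1 remove [swo] add [aqd,czy,tsal] -> 9 lines: cjqkk aqd czy tsal kzrml rvgcx dci quk bcxkh
Hunk 3: at line 4 remove [kzrml,rvgcx] add [udiom,habf] -> 9 lines: cjqkk aqd czy tsal udiom habf dci quk bcxkh
Hunk 4: at line 5 remove [dci] add [xjej] -> 9 lines: cjqkk aqd czy tsal udiom habf xjej quk bcxkh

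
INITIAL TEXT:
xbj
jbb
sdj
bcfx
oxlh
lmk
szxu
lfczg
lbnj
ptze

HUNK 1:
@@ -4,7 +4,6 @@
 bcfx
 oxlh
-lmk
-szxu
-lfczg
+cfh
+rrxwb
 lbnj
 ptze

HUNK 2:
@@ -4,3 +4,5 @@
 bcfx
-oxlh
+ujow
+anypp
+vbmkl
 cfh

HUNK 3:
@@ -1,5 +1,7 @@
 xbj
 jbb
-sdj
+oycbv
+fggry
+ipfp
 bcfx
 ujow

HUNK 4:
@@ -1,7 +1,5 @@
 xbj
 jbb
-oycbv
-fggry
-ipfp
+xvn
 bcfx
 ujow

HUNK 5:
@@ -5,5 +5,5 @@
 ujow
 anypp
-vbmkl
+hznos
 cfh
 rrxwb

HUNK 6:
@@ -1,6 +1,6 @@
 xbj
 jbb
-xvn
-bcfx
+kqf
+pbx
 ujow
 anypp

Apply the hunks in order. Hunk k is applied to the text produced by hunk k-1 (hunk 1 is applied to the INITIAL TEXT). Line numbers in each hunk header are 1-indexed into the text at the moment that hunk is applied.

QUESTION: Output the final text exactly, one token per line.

Answer: xbj
jbb
kqf
pbx
ujow
anypp
hznos
cfh
rrxwb
lbnj
ptze

Derivation:
Hunk 1: at line 4 remove [lmk,szxu,lfczg] add [cfh,rrxwb] -> 9 lines: xbj jbb sdj bcfx oxlh cfh rrxwb lbnj ptze
Hunk 2: at line 4 remove [oxlh] add [ujow,anypp,vbmkl] -> 11 lines: xbj jbb sdj bcfx ujow anypp vbmkl cfh rrxwb lbnj ptze
Hunk 3: at line 1 remove [sdj] add [oycbv,fggry,ipfp] -> 13 lines: xbj jbb oycbv fggry ipfp bcfx ujow anypp vbmkl cfh rrxwb lbnj ptze
Hunk 4: at line 1 remove [oycbv,fggry,ipfp] add [xvn] -> 11 lines: xbj jbb xvn bcfx ujow anypp vbmkl cfh rrxwb lbnj ptze
Hunk 5: at line 5 remove [vbmkl] add [hznos] -> 11 lines: xbj jbb xvn bcfx ujow anypp hznos cfh rrxwb lbnj ptze
Hunk 6: at line 1 remove [xvn,bcfx] add [kqf,pbx] -> 11 lines: xbj jbb kqf pbx ujow anypp hznos cfh rrxwb lbnj ptze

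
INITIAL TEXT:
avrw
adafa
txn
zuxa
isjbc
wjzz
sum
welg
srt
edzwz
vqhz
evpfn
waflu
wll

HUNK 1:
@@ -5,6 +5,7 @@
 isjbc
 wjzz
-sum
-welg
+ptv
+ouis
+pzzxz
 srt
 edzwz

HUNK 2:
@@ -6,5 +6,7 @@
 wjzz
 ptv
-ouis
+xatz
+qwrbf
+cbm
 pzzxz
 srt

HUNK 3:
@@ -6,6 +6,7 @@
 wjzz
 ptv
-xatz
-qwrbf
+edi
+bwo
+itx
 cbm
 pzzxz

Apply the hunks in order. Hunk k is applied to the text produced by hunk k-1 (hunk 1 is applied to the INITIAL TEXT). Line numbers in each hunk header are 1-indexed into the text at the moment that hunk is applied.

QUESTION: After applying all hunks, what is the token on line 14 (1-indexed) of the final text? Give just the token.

Answer: edzwz

Derivation:
Hunk 1: at line 5 remove [sum,welg] add [ptv,ouis,pzzxz] -> 15 lines: avrw adafa txn zuxa isjbc wjzz ptv ouis pzzxz srt edzwz vqhz evpfn waflu wll
Hunk 2: at line 6 remove [ouis] add [xatz,qwrbf,cbm] -> 17 lines: avrw adafa txn zuxa isjbc wjzz ptv xatz qwrbf cbm pzzxz srt edzwz vqhz evpfn waflu wll
Hunk 3: at line 6 remove [xatz,qwrbf] add [edi,bwo,itx] -> 18 lines: avrw adafa txn zuxa isjbc wjzz ptv edi bwo itx cbm pzzxz srt edzwz vqhz evpfn waflu wll
Final line 14: edzwz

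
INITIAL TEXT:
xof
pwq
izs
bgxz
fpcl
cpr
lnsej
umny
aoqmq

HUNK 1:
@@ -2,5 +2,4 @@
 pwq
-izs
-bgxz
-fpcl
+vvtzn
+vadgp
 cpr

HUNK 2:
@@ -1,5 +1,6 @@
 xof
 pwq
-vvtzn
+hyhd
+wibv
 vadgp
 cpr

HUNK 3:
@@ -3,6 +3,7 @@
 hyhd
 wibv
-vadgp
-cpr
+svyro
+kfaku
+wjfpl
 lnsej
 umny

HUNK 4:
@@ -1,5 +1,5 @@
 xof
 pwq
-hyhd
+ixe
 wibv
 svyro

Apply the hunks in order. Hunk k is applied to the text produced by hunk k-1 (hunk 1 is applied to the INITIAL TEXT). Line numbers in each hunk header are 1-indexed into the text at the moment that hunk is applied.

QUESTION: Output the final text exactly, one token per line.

Answer: xof
pwq
ixe
wibv
svyro
kfaku
wjfpl
lnsej
umny
aoqmq

Derivation:
Hunk 1: at line 2 remove [izs,bgxz,fpcl] add [vvtzn,vadgp] -> 8 lines: xof pwq vvtzn vadgp cpr lnsej umny aoqmq
Hunk 2: at line 1 remove [vvtzn] add [hyhd,wibv] -> 9 lines: xof pwq hyhd wibv vadgp cpr lnsej umny aoqmq
Hunk 3: at line 3 remove [vadgp,cpr] add [svyro,kfaku,wjfpl] -> 10 lines: xof pwq hyhd wibv svyro kfaku wjfpl lnsej umny aoqmq
Hunk 4: at line 1 remove [hyhd] add [ixe] -> 10 lines: xof pwq ixe wibv svyro kfaku wjfpl lnsej umny aoqmq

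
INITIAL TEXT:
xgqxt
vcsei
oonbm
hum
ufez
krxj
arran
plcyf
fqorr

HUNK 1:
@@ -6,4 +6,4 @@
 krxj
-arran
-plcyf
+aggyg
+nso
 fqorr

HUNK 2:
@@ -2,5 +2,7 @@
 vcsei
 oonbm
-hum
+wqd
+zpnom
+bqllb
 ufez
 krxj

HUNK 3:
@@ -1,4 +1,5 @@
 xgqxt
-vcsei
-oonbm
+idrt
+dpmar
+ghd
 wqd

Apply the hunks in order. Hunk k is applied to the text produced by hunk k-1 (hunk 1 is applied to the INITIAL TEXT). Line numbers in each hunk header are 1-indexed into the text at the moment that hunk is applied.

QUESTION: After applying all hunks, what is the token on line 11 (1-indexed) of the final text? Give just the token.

Answer: nso

Derivation:
Hunk 1: at line 6 remove [arran,plcyf] add [aggyg,nso] -> 9 lines: xgqxt vcsei oonbm hum ufez krxj aggyg nso fqorr
Hunk 2: at line 2 remove [hum] add [wqd,zpnom,bqllb] -> 11 lines: xgqxt vcsei oonbm wqd zpnom bqllb ufez krxj aggyg nso fqorr
Hunk 3: at line 1 remove [vcsei,oonbm] add [idrt,dpmar,ghd] -> 12 lines: xgqxt idrt dpmar ghd wqd zpnom bqllb ufez krxj aggyg nso fqorr
Final line 11: nso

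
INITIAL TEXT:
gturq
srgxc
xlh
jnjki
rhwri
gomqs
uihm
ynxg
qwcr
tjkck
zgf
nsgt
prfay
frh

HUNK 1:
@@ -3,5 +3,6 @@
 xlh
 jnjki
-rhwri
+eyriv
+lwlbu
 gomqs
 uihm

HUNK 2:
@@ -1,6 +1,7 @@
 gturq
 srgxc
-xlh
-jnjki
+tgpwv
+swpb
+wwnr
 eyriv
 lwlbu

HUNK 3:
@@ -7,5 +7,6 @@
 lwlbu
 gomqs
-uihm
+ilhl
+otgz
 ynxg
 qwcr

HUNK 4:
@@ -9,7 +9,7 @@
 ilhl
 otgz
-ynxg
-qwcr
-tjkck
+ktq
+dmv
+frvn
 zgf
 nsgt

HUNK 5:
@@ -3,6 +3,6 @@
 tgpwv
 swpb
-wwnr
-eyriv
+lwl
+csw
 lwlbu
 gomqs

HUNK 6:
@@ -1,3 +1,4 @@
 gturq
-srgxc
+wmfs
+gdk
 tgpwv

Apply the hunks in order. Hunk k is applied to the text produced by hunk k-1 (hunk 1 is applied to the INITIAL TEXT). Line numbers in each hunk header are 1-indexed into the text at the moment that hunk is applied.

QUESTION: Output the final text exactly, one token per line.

Answer: gturq
wmfs
gdk
tgpwv
swpb
lwl
csw
lwlbu
gomqs
ilhl
otgz
ktq
dmv
frvn
zgf
nsgt
prfay
frh

Derivation:
Hunk 1: at line 3 remove [rhwri] add [eyriv,lwlbu] -> 15 lines: gturq srgxc xlh jnjki eyriv lwlbu gomqs uihm ynxg qwcr tjkck zgf nsgt prfay frh
Hunk 2: at line 1 remove [xlh,jnjki] add [tgpwv,swpb,wwnr] -> 16 lines: gturq srgxc tgpwv swpb wwnr eyriv lwlbu gomqs uihm ynxg qwcr tjkck zgf nsgt prfay frh
Hunk 3: at line 7 remove [uihm] add [ilhl,otgz] -> 17 lines: gturq srgxc tgpwv swpb wwnr eyriv lwlbu gomqs ilhl otgz ynxg qwcr tjkck zgf nsgt prfay frh
Hunk 4: at line 9 remove [ynxg,qwcr,tjkck] add [ktq,dmv,frvn] -> 17 lines: gturq srgxc tgpwv swpb wwnr eyriv lwlbu gomqs ilhl otgz ktq dmv frvn zgf nsgt prfay frh
Hunk 5: at line 3 remove [wwnr,eyriv] add [lwl,csw] -> 17 lines: gturq srgxc tgpwv swpb lwl csw lwlbu gomqs ilhl otgz ktq dmv frvn zgf nsgt prfay frh
Hunk 6: at line 1 remove [srgxc] add [wmfs,gdk] -> 18 lines: gturq wmfs gdk tgpwv swpb lwl csw lwlbu gomqs ilhl otgz ktq dmv frvn zgf nsgt prfay frh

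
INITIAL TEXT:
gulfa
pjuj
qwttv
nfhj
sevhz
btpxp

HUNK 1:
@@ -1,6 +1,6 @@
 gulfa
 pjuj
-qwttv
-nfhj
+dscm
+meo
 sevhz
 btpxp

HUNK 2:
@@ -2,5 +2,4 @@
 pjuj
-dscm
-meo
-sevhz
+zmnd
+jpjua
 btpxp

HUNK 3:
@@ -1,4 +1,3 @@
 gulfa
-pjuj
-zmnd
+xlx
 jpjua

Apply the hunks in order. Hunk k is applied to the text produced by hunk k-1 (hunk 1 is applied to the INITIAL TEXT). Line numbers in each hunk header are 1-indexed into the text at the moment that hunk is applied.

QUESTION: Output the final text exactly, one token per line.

Hunk 1: at line 1 remove [qwttv,nfhj] add [dscm,meo] -> 6 lines: gulfa pjuj dscm meo sevhz btpxp
Hunk 2: at line 2 remove [dscm,meo,sevhz] add [zmnd,jpjua] -> 5 lines: gulfa pjuj zmnd jpjua btpxp
Hunk 3: at line 1 remove [pjuj,zmnd] add [xlx] -> 4 lines: gulfa xlx jpjua btpxp

Answer: gulfa
xlx
jpjua
btpxp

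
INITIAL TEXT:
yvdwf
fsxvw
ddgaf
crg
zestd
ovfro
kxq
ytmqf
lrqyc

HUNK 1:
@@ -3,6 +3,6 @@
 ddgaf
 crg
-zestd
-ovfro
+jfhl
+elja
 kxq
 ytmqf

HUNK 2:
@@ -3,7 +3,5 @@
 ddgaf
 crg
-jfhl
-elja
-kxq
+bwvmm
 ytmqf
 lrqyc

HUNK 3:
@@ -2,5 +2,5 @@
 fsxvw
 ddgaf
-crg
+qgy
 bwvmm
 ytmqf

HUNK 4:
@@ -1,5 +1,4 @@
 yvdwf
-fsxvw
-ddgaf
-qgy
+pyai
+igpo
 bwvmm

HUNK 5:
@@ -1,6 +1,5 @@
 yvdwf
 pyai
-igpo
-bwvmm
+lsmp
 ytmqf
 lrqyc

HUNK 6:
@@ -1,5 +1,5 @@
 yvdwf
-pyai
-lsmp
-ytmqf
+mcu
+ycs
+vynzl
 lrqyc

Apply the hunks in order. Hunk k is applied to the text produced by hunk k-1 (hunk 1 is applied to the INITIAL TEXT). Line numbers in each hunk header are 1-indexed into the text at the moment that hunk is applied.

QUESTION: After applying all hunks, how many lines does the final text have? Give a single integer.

Hunk 1: at line 3 remove [zestd,ovfro] add [jfhl,elja] -> 9 lines: yvdwf fsxvw ddgaf crg jfhl elja kxq ytmqf lrqyc
Hunk 2: at line 3 remove [jfhl,elja,kxq] add [bwvmm] -> 7 lines: yvdwf fsxvw ddgaf crg bwvmm ytmqf lrqyc
Hunk 3: at line 2 remove [crg] add [qgy] -> 7 lines: yvdwf fsxvw ddgaf qgy bwvmm ytmqf lrqyc
Hunk 4: at line 1 remove [fsxvw,ddgaf,qgy] add [pyai,igpo] -> 6 lines: yvdwf pyai igpo bwvmm ytmqf lrqyc
Hunk 5: at line 1 remove [igpo,bwvmm] add [lsmp] -> 5 lines: yvdwf pyai lsmp ytmqf lrqyc
Hunk 6: at line 1 remove [pyai,lsmp,ytmqf] add [mcu,ycs,vynzl] -> 5 lines: yvdwf mcu ycs vynzl lrqyc
Final line count: 5

Answer: 5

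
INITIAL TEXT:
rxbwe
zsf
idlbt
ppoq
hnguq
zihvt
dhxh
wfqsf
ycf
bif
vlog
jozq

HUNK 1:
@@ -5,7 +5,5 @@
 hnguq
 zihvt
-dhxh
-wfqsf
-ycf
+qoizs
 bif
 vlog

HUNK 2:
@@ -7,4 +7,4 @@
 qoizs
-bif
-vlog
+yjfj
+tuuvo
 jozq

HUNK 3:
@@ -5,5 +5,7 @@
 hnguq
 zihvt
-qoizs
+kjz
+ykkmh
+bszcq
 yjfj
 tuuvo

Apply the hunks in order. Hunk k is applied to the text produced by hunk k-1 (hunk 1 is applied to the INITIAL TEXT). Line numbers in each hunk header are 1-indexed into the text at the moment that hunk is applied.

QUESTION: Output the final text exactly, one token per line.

Answer: rxbwe
zsf
idlbt
ppoq
hnguq
zihvt
kjz
ykkmh
bszcq
yjfj
tuuvo
jozq

Derivation:
Hunk 1: at line 5 remove [dhxh,wfqsf,ycf] add [qoizs] -> 10 lines: rxbwe zsf idlbt ppoq hnguq zihvt qoizs bif vlog jozq
Hunk 2: at line 7 remove [bif,vlog] add [yjfj,tuuvo] -> 10 lines: rxbwe zsf idlbt ppoq hnguq zihvt qoizs yjfj tuuvo jozq
Hunk 3: at line 5 remove [qoizs] add [kjz,ykkmh,bszcq] -> 12 lines: rxbwe zsf idlbt ppoq hnguq zihvt kjz ykkmh bszcq yjfj tuuvo jozq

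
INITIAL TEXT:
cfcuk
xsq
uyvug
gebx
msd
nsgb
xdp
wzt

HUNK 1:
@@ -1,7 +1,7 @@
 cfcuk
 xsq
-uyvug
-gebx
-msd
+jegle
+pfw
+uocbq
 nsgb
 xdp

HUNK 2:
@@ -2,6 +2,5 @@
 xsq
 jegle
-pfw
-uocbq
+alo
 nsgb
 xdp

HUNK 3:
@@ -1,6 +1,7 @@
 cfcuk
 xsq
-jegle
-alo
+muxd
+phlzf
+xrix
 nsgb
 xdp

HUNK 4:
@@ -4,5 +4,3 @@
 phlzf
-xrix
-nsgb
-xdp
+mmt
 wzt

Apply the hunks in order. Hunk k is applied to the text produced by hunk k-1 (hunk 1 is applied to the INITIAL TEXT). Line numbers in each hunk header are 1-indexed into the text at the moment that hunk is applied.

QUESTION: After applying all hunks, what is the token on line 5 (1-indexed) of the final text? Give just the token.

Hunk 1: at line 1 remove [uyvug,gebx,msd] add [jegle,pfw,uocbq] -> 8 lines: cfcuk xsq jegle pfw uocbq nsgb xdp wzt
Hunk 2: at line 2 remove [pfw,uocbq] add [alo] -> 7 lines: cfcuk xsq jegle alo nsgb xdp wzt
Hunk 3: at line 1 remove [jegle,alo] add [muxd,phlzf,xrix] -> 8 lines: cfcuk xsq muxd phlzf xrix nsgb xdp wzt
Hunk 4: at line 4 remove [xrix,nsgb,xdp] add [mmt] -> 6 lines: cfcuk xsq muxd phlzf mmt wzt
Final line 5: mmt

Answer: mmt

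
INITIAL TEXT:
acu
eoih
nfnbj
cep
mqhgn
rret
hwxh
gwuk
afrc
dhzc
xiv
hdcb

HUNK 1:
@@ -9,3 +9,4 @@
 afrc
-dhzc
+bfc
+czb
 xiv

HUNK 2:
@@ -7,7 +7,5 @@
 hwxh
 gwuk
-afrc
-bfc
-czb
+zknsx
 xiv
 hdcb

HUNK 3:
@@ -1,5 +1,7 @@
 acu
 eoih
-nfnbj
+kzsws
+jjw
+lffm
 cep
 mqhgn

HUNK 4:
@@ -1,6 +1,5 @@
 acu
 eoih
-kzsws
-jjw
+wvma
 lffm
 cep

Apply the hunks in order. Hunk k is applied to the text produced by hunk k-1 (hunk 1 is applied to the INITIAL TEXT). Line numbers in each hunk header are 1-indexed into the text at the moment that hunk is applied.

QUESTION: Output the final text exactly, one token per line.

Hunk 1: at line 9 remove [dhzc] add [bfc,czb] -> 13 lines: acu eoih nfnbj cep mqhgn rret hwxh gwuk afrc bfc czb xiv hdcb
Hunk 2: at line 7 remove [afrc,bfc,czb] add [zknsx] -> 11 lines: acu eoih nfnbj cep mqhgn rret hwxh gwuk zknsx xiv hdcb
Hunk 3: at line 1 remove [nfnbj] add [kzsws,jjw,lffm] -> 13 lines: acu eoih kzsws jjw lffm cep mqhgn rret hwxh gwuk zknsx xiv hdcb
Hunk 4: at line 1 remove [kzsws,jjw] add [wvma] -> 12 lines: acu eoih wvma lffm cep mqhgn rret hwxh gwuk zknsx xiv hdcb

Answer: acu
eoih
wvma
lffm
cep
mqhgn
rret
hwxh
gwuk
zknsx
xiv
hdcb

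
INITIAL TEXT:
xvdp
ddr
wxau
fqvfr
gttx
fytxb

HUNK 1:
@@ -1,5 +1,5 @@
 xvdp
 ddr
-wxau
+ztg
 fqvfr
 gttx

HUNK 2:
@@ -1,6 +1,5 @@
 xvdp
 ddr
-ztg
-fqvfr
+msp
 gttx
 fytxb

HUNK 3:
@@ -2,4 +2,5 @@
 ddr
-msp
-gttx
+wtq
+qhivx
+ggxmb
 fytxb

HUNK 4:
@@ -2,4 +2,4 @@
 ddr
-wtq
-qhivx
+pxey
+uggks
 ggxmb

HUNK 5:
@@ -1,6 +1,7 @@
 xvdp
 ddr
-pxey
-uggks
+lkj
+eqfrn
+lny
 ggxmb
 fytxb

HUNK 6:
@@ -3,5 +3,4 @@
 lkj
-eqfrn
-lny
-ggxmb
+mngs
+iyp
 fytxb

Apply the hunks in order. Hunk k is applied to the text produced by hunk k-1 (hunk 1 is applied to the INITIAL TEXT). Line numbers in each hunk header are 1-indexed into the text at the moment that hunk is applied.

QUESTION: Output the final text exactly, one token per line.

Answer: xvdp
ddr
lkj
mngs
iyp
fytxb

Derivation:
Hunk 1: at line 1 remove [wxau] add [ztg] -> 6 lines: xvdp ddr ztg fqvfr gttx fytxb
Hunk 2: at line 1 remove [ztg,fqvfr] add [msp] -> 5 lines: xvdp ddr msp gttx fytxb
Hunk 3: at line 2 remove [msp,gttx] add [wtq,qhivx,ggxmb] -> 6 lines: xvdp ddr wtq qhivx ggxmb fytxb
Hunk 4: at line 2 remove [wtq,qhivx] add [pxey,uggks] -> 6 lines: xvdp ddr pxey uggks ggxmb fytxb
Hunk 5: at line 1 remove [pxey,uggks] add [lkj,eqfrn,lny] -> 7 lines: xvdp ddr lkj eqfrn lny ggxmb fytxb
Hunk 6: at line 3 remove [eqfrn,lny,ggxmb] add [mngs,iyp] -> 6 lines: xvdp ddr lkj mngs iyp fytxb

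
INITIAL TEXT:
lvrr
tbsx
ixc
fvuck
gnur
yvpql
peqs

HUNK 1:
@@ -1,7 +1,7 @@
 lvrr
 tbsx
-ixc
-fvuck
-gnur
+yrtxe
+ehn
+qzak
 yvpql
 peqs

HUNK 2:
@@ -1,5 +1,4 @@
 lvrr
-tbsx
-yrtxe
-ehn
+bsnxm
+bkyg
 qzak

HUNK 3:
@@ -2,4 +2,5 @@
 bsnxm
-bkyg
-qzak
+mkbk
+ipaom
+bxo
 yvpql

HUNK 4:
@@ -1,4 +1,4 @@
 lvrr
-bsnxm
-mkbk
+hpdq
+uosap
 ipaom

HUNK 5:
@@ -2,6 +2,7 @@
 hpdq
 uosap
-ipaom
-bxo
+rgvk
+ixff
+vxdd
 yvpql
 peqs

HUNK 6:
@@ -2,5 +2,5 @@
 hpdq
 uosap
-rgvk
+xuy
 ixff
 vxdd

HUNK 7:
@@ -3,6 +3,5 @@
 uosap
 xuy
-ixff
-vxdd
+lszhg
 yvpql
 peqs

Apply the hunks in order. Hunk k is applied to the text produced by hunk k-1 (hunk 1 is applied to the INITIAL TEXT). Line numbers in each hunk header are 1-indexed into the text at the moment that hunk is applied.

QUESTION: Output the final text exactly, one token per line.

Answer: lvrr
hpdq
uosap
xuy
lszhg
yvpql
peqs

Derivation:
Hunk 1: at line 1 remove [ixc,fvuck,gnur] add [yrtxe,ehn,qzak] -> 7 lines: lvrr tbsx yrtxe ehn qzak yvpql peqs
Hunk 2: at line 1 remove [tbsx,yrtxe,ehn] add [bsnxm,bkyg] -> 6 lines: lvrr bsnxm bkyg qzak yvpql peqs
Hunk 3: at line 2 remove [bkyg,qzak] add [mkbk,ipaom,bxo] -> 7 lines: lvrr bsnxm mkbk ipaom bxo yvpql peqs
Hunk 4: at line 1 remove [bsnxm,mkbk] add [hpdq,uosap] -> 7 lines: lvrr hpdq uosap ipaom bxo yvpql peqs
Hunk 5: at line 2 remove [ipaom,bxo] add [rgvk,ixff,vxdd] -> 8 lines: lvrr hpdq uosap rgvk ixff vxdd yvpql peqs
Hunk 6: at line 2 remove [rgvk] add [xuy] -> 8 lines: lvrr hpdq uosap xuy ixff vxdd yvpql peqs
Hunk 7: at line 3 remove [ixff,vxdd] add [lszhg] -> 7 lines: lvrr hpdq uosap xuy lszhg yvpql peqs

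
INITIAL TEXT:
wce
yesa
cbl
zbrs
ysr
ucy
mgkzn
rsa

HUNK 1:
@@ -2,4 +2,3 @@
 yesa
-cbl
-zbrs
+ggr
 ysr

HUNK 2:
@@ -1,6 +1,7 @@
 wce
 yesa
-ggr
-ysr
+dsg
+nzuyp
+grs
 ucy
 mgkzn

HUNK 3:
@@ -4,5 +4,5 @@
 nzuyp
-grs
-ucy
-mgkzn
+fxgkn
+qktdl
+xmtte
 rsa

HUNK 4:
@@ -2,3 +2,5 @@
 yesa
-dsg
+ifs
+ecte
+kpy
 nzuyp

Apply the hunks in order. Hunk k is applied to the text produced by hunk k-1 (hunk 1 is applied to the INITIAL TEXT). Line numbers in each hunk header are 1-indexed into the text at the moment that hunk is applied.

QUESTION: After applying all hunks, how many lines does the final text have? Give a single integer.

Hunk 1: at line 2 remove [cbl,zbrs] add [ggr] -> 7 lines: wce yesa ggr ysr ucy mgkzn rsa
Hunk 2: at line 1 remove [ggr,ysr] add [dsg,nzuyp,grs] -> 8 lines: wce yesa dsg nzuyp grs ucy mgkzn rsa
Hunk 3: at line 4 remove [grs,ucy,mgkzn] add [fxgkn,qktdl,xmtte] -> 8 lines: wce yesa dsg nzuyp fxgkn qktdl xmtte rsa
Hunk 4: at line 2 remove [dsg] add [ifs,ecte,kpy] -> 10 lines: wce yesa ifs ecte kpy nzuyp fxgkn qktdl xmtte rsa
Final line count: 10

Answer: 10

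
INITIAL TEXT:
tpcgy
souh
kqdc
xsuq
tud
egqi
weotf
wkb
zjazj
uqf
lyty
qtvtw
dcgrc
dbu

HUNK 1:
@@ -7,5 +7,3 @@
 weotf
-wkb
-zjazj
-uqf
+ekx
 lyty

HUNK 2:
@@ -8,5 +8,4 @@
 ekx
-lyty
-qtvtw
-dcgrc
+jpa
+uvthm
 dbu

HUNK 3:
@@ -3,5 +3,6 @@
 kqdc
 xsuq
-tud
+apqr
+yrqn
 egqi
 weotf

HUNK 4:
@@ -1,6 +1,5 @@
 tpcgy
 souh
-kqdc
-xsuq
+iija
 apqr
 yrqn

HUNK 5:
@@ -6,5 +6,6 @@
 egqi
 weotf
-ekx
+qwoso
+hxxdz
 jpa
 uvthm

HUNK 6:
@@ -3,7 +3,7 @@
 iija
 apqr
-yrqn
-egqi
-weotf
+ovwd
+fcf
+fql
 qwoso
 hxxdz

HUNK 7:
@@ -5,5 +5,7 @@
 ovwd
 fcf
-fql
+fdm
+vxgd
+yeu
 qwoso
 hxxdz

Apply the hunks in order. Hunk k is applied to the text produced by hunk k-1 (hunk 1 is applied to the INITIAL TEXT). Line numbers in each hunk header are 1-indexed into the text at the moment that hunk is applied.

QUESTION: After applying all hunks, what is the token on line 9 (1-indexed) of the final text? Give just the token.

Answer: yeu

Derivation:
Hunk 1: at line 7 remove [wkb,zjazj,uqf] add [ekx] -> 12 lines: tpcgy souh kqdc xsuq tud egqi weotf ekx lyty qtvtw dcgrc dbu
Hunk 2: at line 8 remove [lyty,qtvtw,dcgrc] add [jpa,uvthm] -> 11 lines: tpcgy souh kqdc xsuq tud egqi weotf ekx jpa uvthm dbu
Hunk 3: at line 3 remove [tud] add [apqr,yrqn] -> 12 lines: tpcgy souh kqdc xsuq apqr yrqn egqi weotf ekx jpa uvthm dbu
Hunk 4: at line 1 remove [kqdc,xsuq] add [iija] -> 11 lines: tpcgy souh iija apqr yrqn egqi weotf ekx jpa uvthm dbu
Hunk 5: at line 6 remove [ekx] add [qwoso,hxxdz] -> 12 lines: tpcgy souh iija apqr yrqn egqi weotf qwoso hxxdz jpa uvthm dbu
Hunk 6: at line 3 remove [yrqn,egqi,weotf] add [ovwd,fcf,fql] -> 12 lines: tpcgy souh iija apqr ovwd fcf fql qwoso hxxdz jpa uvthm dbu
Hunk 7: at line 5 remove [fql] add [fdm,vxgd,yeu] -> 14 lines: tpcgy souh iija apqr ovwd fcf fdm vxgd yeu qwoso hxxdz jpa uvthm dbu
Final line 9: yeu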